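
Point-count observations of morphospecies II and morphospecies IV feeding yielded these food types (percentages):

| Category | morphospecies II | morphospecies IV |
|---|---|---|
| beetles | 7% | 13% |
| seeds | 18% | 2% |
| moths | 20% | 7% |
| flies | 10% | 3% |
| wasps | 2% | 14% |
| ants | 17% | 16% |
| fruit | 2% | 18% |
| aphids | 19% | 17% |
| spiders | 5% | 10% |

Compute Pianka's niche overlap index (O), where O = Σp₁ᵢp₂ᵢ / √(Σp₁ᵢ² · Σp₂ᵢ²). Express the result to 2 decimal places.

Convert percentages to proportions (divide by 100).
Σ p₁ᵢp₂ᵢ = 0.0091 + 0.0036 + 0.0140 + 0.0030 + 0.0028 + 0.0272 + 0.0036 + 0.0323 + 0.0050 = 0.1006
Σp_1ᵢ² = 0.07² + 0.18² + 0.20² + 0.10² + 0.02² + 0.17² + 0.02² + 0.19² + 0.05² = 0.0049 + 0.0324 + 0.0400 + 0.0100 + 0.0004 + 0.0289 + 0.0004 + 0.0361 + 0.0025 = 0.1556
Σp_2ᵢ² = 0.13² + 0.02² + 0.07² + 0.03² + 0.14² + 0.16² + 0.18² + 0.17² + 0.10² = 0.0169 + 0.0004 + 0.0049 + 0.0009 + 0.0196 + 0.0256 + 0.0324 + 0.0289 + 0.0100 = 0.1396
O = 0.1006 / √(0.1556 × 0.1396) = 0.1006 / 0.14738 = 0.6826

0.68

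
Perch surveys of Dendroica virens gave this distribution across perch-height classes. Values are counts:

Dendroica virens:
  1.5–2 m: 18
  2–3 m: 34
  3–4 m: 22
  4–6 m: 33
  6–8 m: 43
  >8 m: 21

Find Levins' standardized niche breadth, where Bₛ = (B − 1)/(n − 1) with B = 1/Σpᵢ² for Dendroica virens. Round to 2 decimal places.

Proportions for Dendroica virens (n=171): 18/171=0.1053, 34/171=0.1988, 22/171=0.1287, 33/171=0.1930, 43/171=0.2515, 21/171=0.1228
Σpᵢ² = 0.1053² + 0.1988² + 0.1287² + 0.1930² + 0.2515² + 0.1228² = 0.011088 + 0.039521 + 0.016564 + 0.037249 + 0.063252 + 0.015080 = 0.182754
B = 1 / 0.182754 = 5.4718
Bₛ = (B − 1)/(n − 1) = (5.4718 − 1)/(6 − 1) = 4.4718/5 = 0.8944

0.89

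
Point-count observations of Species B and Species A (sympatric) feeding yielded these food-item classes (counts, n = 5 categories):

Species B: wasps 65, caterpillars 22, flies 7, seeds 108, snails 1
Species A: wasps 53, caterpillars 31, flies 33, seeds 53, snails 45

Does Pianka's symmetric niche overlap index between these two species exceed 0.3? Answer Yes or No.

Proportions for Species B (n=203): 65/203=0.3202, 22/203=0.1084, 7/203=0.0345, 108/203=0.5320, 1/203=0.0049
Proportions for Species A (n=215): 53/215=0.2465, 31/215=0.1442, 33/215=0.1535, 53/215=0.2465, 45/215=0.2093
Σ p₁ᵢp₂ᵢ = 0.078929 + 0.015631 + 0.005296 + 0.131138 + 0.001026 = 0.232020
Σp_1ᵢ² = 0.3202² + 0.1084² + 0.0345² + 0.5320² + 0.0049² = 0.102528 + 0.011751 + 0.001190 + 0.283024 + 0.000024 = 0.398517
Σp_2ᵢ² = 0.2465² + 0.1442² + 0.1535² + 0.2465² + 0.2093² = 0.060762 + 0.020794 + 0.023562 + 0.060762 + 0.043806 = 0.209686
O = 0.232020 / √(0.398517 × 0.209686) = 0.232020 / 0.2890734 = 0.8026
O = 0.8026 > 0.3 → Yes.

Yes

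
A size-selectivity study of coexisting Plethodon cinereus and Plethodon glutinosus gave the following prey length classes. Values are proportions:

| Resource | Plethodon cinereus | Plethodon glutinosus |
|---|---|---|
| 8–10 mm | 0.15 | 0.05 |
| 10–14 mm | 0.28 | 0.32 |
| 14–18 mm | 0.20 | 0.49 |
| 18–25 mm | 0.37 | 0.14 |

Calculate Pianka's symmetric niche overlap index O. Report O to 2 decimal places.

0.78

Σ p₁ᵢp₂ᵢ = 0.0075 + 0.0896 + 0.0980 + 0.0518 = 0.2469
Σp_1ᵢ² = 0.15² + 0.28² + 0.20² + 0.37² = 0.0225 + 0.0784 + 0.0400 + 0.1369 = 0.2778
Σp_2ᵢ² = 0.05² + 0.32² + 0.49² + 0.14² = 0.0025 + 0.1024 + 0.2401 + 0.0196 = 0.3646
O = 0.2469 / √(0.2778 × 0.3646) = 0.2469 / 0.31825 = 0.7758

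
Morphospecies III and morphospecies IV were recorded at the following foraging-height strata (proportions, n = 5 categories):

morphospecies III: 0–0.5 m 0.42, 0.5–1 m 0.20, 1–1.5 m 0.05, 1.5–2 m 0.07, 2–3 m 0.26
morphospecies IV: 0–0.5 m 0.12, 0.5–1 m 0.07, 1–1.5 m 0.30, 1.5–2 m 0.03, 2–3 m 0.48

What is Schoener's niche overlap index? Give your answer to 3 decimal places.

Σ|p₁ᵢ − p₂ᵢ| = 0.30 + 0.13 + 0.25 + 0.04 + 0.22 = 0.94
D = 1 − ½ × 0.94 = 1 − 0.470 = 0.53000

0.530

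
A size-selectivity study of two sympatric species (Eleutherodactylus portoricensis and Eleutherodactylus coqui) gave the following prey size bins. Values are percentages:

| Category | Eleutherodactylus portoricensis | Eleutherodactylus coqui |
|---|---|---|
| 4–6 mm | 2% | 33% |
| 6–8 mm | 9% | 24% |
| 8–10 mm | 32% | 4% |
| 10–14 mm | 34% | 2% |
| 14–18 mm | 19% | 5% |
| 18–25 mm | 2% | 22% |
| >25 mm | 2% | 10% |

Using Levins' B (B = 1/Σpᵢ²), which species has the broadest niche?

Eleutherodactylus coqui

Convert percentages to proportions (divide by 100).
Σp_portᵢ² = 0.02² + 0.09² + 0.32² + 0.34² + 0.19² + 0.02² + 0.02² = 0.0004 + 0.0081 + 0.1024 + 0.1156 + 0.0361 + 0.0004 + 0.0004 = 0.2634
B_port = 1 / 0.2634 = 3.7965
Σp_coquᵢ² = 0.33² + 0.24² + 0.04² + 0.02² + 0.05² + 0.22² + 0.10² = 0.1089 + 0.0576 + 0.0016 + 0.0004 + 0.0025 + 0.0484 + 0.0100 = 0.2294
B_coqu = 1 / 0.2294 = 4.3592
Highest B → broadest niche (most generalist): Eleutherodactylus coqui (B = 4.36).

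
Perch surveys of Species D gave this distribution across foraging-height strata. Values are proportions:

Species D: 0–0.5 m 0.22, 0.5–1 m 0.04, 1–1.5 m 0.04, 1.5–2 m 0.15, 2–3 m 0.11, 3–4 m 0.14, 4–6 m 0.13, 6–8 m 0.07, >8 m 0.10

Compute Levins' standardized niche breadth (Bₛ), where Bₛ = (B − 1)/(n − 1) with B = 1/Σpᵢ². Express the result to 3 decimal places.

0.783

Σpᵢ² = 0.22² + 0.04² + 0.04² + 0.15² + 0.11² + 0.14² + 0.13² + 0.07² + 0.10² = 0.0484 + 0.0016 + 0.0016 + 0.0225 + 0.0121 + 0.0196 + 0.0169 + 0.0049 + 0.0100 = 0.1376
B = 1 / 0.1376 = 7.26744
Bₛ = (B − 1)/(n − 1) = (7.26744 − 1)/(9 − 1) = 6.26744/8 = 0.78343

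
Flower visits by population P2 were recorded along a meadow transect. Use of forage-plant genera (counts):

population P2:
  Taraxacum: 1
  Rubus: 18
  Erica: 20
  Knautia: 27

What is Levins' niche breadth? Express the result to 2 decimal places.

3.00

Proportions for population P2 (n=66): 1/66=0.0152, 18/66=0.2727, 20/66=0.3030, 27/66=0.4091
Σpᵢ² = 0.0152² + 0.2727² + 0.3030² + 0.4091² = 0.000231 + 0.074365 + 0.091809 + 0.167363 = 0.333768
B = 1 / 0.333768 = 2.9961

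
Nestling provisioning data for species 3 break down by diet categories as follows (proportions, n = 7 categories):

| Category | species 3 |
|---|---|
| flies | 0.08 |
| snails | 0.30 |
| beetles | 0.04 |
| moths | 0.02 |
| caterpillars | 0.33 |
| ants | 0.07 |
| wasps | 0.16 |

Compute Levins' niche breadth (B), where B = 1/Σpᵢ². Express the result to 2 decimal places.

Σpᵢ² = 0.08² + 0.30² + 0.04² + 0.02² + 0.33² + 0.07² + 0.16² = 0.0064 + 0.0900 + 0.0016 + 0.0004 + 0.1089 + 0.0049 + 0.0256 = 0.2378
B = 1 / 0.2378 = 4.2052

4.21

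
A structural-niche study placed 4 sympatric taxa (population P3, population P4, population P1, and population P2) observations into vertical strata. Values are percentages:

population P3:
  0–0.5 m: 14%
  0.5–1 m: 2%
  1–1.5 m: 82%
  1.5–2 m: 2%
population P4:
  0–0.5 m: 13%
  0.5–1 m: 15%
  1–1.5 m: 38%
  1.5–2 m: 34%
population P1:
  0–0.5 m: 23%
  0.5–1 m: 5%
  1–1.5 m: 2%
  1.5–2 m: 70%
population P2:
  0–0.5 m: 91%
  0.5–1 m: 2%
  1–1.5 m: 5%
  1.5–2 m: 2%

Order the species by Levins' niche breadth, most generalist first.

population P4 > population P1 > population P3 > population P2

Convert percentages to proportions (divide by 100).
Σp_P3ᵢ² = 0.14² + 0.02² + 0.82² + 0.02² = 0.0196 + 0.0004 + 0.6724 + 0.0004 = 0.6928
B_P3 = 1 / 0.6928 = 1.4434
Σp_P4ᵢ² = 0.13² + 0.15² + 0.38² + 0.34² = 0.0169 + 0.0225 + 0.1444 + 0.1156 = 0.2994
B_P4 = 1 / 0.2994 = 3.3400
Σp_P1ᵢ² = 0.23² + 0.05² + 0.02² + 0.70² = 0.0529 + 0.0025 + 0.0004 + 0.4900 = 0.5458
B_P1 = 1 / 0.5458 = 1.8322
Σp_P2ᵢ² = 0.91² + 0.02² + 0.05² + 0.02² = 0.8281 + 0.0004 + 0.0025 + 0.0004 = 0.8314
B_P2 = 1 / 0.8314 = 1.2028
Ranking by B (broadest → narrowest): population P4 (3.34) > population P1 (1.83) > population P3 (1.44) > population P2 (1.20)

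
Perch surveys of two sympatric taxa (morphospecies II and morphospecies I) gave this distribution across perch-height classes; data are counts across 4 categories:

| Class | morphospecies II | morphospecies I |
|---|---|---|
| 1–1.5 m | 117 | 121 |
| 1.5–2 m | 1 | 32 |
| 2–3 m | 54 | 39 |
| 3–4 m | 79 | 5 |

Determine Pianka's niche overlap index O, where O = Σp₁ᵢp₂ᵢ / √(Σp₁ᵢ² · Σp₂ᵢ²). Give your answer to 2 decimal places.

Proportions for morphospecies II (n=251): 117/251=0.4661, 1/251=0.0040, 54/251=0.2151, 79/251=0.3147
Proportions for morphospecies I (n=197): 121/197=0.6142, 32/197=0.1624, 39/197=0.1980, 5/197=0.0254
Σ p₁ᵢp₂ᵢ = 0.286279 + 0.000650 + 0.042590 + 0.007993 = 0.337512
Σp_1ᵢ² = 0.4661² + 0.0040² + 0.2151² + 0.3147² = 0.217249 + 0.000016 + 0.046268 + 0.099036 = 0.362569
Σp_2ᵢ² = 0.6142² + 0.1624² + 0.1980² + 0.0254² = 0.377242 + 0.026374 + 0.039204 + 0.000645 = 0.443465
O = 0.337512 / √(0.362569 × 0.443465) = 0.337512 / 0.4009821 = 0.8417

0.84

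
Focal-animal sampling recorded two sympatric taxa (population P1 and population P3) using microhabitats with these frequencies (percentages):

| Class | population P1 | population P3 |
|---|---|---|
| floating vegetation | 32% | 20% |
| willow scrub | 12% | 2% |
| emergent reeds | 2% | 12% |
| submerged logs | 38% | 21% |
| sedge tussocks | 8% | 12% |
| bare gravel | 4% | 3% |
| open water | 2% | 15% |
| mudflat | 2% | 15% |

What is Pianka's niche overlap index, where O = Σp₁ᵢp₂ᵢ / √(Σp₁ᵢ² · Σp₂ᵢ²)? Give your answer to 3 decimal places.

Convert percentages to proportions (divide by 100).
Σ p₁ᵢp₂ᵢ = 0.0640 + 0.0024 + 0.0024 + 0.0798 + 0.0096 + 0.0012 + 0.0030 + 0.0030 = 0.1654
Σp_1ᵢ² = 0.32² + 0.12² + 0.02² + 0.38² + 0.08² + 0.04² + 0.02² + 0.02² = 0.1024 + 0.0144 + 0.0004 + 0.1444 + 0.0064 + 0.0016 + 0.0004 + 0.0004 = 0.2704
Σp_2ᵢ² = 0.20² + 0.02² + 0.12² + 0.21² + 0.12² + 0.03² + 0.15² + 0.15² = 0.0400 + 0.0004 + 0.0144 + 0.0441 + 0.0144 + 0.0009 + 0.0225 + 0.0225 = 0.1592
O = 0.1654 / √(0.2704 × 0.1592) = 0.1654 / 0.207479 = 0.79719

0.797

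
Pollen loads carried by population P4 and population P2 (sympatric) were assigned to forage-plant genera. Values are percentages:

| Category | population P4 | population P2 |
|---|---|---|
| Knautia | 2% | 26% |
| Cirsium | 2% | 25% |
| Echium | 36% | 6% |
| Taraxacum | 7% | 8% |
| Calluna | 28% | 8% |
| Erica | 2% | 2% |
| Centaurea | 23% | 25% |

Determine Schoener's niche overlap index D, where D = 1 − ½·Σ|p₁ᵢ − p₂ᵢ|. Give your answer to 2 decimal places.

Convert percentages to proportions (divide by 100).
Σ|p₁ᵢ − p₂ᵢ| = 0.24 + 0.23 + 0.30 + 0.01 + 0.20 + 0.00 + 0.02 = 1.00
D = 1 − ½ × 1.00 = 1 − 0.500 = 0.5000

0.50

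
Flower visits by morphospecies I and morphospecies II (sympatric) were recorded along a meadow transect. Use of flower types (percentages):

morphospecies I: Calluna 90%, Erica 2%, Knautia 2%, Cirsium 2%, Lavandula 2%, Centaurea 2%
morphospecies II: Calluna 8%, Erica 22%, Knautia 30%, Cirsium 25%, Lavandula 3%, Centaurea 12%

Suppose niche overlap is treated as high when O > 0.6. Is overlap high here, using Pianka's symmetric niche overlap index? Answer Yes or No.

Convert percentages to proportions (divide by 100).
Σ p₁ᵢp₂ᵢ = 0.0720 + 0.0044 + 0.0060 + 0.0050 + 0.0006 + 0.0024 = 0.0904
Σp_1ᵢ² = 0.90² + 0.02² + 0.02² + 0.02² + 0.02² + 0.02² = 0.8100 + 0.0004 + 0.0004 + 0.0004 + 0.0004 + 0.0004 = 0.8120
Σp_2ᵢ² = 0.08² + 0.22² + 0.30² + 0.25² + 0.03² + 0.12² = 0.0064 + 0.0484 + 0.0900 + 0.0625 + 0.0009 + 0.0144 = 0.2226
O = 0.0904 / √(0.8120 × 0.2226) = 0.0904 / 0.42515 = 0.2126
O = 0.2126 < 0.6 → No.

No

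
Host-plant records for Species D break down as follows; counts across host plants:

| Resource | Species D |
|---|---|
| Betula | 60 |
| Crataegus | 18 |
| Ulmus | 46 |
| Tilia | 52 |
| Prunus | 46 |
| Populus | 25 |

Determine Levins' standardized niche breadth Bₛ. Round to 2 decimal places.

0.86

Proportions for Species D (n=247): 60/247=0.2429, 18/247=0.0729, 46/247=0.1862, 52/247=0.2105, 46/247=0.1862, 25/247=0.1012
Σpᵢ² = 0.2429² + 0.0729² + 0.1862² + 0.2105² + 0.1862² + 0.1012² = 0.059000 + 0.005314 + 0.034670 + 0.044310 + 0.034670 + 0.010241 = 0.188205
B = 1 / 0.188205 = 5.3134
Bₛ = (B − 1)/(n − 1) = (5.3134 − 1)/(6 − 1) = 4.3134/5 = 0.8627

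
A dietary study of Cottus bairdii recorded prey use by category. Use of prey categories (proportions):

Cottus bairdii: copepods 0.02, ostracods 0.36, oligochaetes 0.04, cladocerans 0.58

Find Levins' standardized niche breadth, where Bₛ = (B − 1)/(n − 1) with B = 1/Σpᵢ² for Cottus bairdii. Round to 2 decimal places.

Σpᵢ² = 0.02² + 0.36² + 0.04² + 0.58² = 0.0004 + 0.1296 + 0.0016 + 0.3364 = 0.4680
B = 1 / 0.4680 = 2.1368
Bₛ = (B − 1)/(n − 1) = (2.1368 − 1)/(4 − 1) = 1.1368/3 = 0.3789

0.38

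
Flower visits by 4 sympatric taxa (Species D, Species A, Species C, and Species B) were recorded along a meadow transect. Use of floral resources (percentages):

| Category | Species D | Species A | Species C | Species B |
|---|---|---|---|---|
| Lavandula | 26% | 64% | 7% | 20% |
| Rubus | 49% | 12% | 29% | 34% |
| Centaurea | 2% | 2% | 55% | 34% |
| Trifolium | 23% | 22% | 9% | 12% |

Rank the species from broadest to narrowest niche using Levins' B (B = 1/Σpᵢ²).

Convert percentages to proportions (divide by 100).
Σp_Dᵢ² = 0.26² + 0.49² + 0.02² + 0.23² = 0.0676 + 0.2401 + 0.0004 + 0.0529 = 0.3610
B_D = 1 / 0.3610 = 2.7701
Σp_Aᵢ² = 0.64² + 0.12² + 0.02² + 0.22² = 0.4096 + 0.0144 + 0.0004 + 0.0484 = 0.4728
B_A = 1 / 0.4728 = 2.1151
Σp_Cᵢ² = 0.07² + 0.29² + 0.55² + 0.09² = 0.0049 + 0.0841 + 0.3025 + 0.0081 = 0.3996
B_C = 1 / 0.3996 = 2.5025
Σp_Bᵢ² = 0.20² + 0.34² + 0.34² + 0.12² = 0.0400 + 0.1156 + 0.1156 + 0.0144 = 0.2856
B_B = 1 / 0.2856 = 3.5014
Ranking by B (broadest → narrowest): Species B (3.50) > Species D (2.77) > Species C (2.50) > Species A (2.12)

Species B > Species D > Species C > Species A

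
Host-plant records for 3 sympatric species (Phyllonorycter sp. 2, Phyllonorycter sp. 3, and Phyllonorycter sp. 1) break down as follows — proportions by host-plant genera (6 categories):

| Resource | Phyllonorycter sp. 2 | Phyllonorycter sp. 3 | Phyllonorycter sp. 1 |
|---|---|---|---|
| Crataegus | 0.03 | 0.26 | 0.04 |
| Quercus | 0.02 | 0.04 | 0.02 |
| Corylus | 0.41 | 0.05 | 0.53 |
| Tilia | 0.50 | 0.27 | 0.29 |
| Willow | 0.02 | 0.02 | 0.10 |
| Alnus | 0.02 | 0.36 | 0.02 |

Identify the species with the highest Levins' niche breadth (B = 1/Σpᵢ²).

Σp_2ᵢ² = 0.03² + 0.02² + 0.41² + 0.50² + 0.02² + 0.02² = 0.0009 + 0.0004 + 0.1681 + 0.2500 + 0.0004 + 0.0004 = 0.4202
B_2 = 1 / 0.4202 = 2.3798
Σp_3ᵢ² = 0.26² + 0.04² + 0.05² + 0.27² + 0.02² + 0.36² = 0.0676 + 0.0016 + 0.0025 + 0.0729 + 0.0004 + 0.1296 = 0.2746
B_3 = 1 / 0.2746 = 3.6417
Σp_1ᵢ² = 0.04² + 0.02² + 0.53² + 0.29² + 0.10² + 0.02² = 0.0016 + 0.0004 + 0.2809 + 0.0841 + 0.0100 + 0.0004 = 0.3774
B_1 = 1 / 0.3774 = 2.6497
Highest B → broadest niche (most generalist): Phyllonorycter sp. 3 (B = 3.64).

Phyllonorycter sp. 3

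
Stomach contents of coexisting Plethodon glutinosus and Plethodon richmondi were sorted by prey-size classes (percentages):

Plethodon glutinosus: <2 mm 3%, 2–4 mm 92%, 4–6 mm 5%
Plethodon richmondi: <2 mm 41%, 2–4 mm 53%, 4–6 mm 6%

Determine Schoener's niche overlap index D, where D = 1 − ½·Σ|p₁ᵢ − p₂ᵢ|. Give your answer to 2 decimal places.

0.61

Convert percentages to proportions (divide by 100).
Σ|p₁ᵢ − p₂ᵢ| = 0.38 + 0.39 + 0.01 = 0.78
D = 1 − ½ × 0.78 = 1 − 0.390 = 0.6100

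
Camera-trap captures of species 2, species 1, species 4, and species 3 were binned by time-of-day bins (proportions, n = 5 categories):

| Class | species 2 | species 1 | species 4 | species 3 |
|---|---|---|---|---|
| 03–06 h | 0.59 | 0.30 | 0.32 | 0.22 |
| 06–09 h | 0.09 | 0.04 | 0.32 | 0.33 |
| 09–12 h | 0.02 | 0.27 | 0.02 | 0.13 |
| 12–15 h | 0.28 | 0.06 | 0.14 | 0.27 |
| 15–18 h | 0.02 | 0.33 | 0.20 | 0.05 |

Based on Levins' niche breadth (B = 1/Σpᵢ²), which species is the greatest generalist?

species 3

Σp_2ᵢ² = 0.59² + 0.09² + 0.02² + 0.28² + 0.02² = 0.3481 + 0.0081 + 0.0004 + 0.0784 + 0.0004 = 0.4354
B_2 = 1 / 0.4354 = 2.2967
Σp_1ᵢ² = 0.30² + 0.04² + 0.27² + 0.06² + 0.33² = 0.0900 + 0.0016 + 0.0729 + 0.0036 + 0.1089 = 0.2770
B_1 = 1 / 0.2770 = 3.6101
Σp_4ᵢ² = 0.32² + 0.32² + 0.02² + 0.14² + 0.20² = 0.1024 + 0.1024 + 0.0004 + 0.0196 + 0.0400 = 0.2648
B_4 = 1 / 0.2648 = 3.7764
Σp_3ᵢ² = 0.22² + 0.33² + 0.13² + 0.27² + 0.05² = 0.0484 + 0.1089 + 0.0169 + 0.0729 + 0.0025 = 0.2496
B_3 = 1 / 0.2496 = 4.0064
Highest B → broadest niche (most generalist): species 3 (B = 4.01).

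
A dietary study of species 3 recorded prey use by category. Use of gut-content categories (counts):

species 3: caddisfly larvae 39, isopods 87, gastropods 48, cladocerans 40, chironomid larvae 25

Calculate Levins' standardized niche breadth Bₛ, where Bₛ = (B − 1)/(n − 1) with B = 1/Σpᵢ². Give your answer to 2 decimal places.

Proportions for species 3 (n=239): 39/239=0.1632, 87/239=0.3640, 48/239=0.2008, 40/239=0.1674, 25/239=0.1046
Σpᵢ² = 0.1632² + 0.3640² + 0.2008² + 0.1674² + 0.1046² = 0.026634 + 0.132496 + 0.040321 + 0.028023 + 0.010941 = 0.238415
B = 1 / 0.238415 = 4.1944
Bₛ = (B − 1)/(n − 1) = (4.1944 − 1)/(5 − 1) = 3.1944/4 = 0.7986

0.80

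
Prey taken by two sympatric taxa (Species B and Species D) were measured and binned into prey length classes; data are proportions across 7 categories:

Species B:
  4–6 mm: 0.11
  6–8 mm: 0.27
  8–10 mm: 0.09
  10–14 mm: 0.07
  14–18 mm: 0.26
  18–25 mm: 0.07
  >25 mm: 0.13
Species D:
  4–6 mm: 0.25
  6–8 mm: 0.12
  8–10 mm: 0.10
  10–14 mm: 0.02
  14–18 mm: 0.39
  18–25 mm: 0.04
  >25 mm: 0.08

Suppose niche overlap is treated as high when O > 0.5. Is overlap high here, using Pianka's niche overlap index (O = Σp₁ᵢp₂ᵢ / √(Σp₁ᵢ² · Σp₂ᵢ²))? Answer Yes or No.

Σ p₁ᵢp₂ᵢ = 0.0275 + 0.0324 + 0.0090 + 0.0014 + 0.1014 + 0.0028 + 0.0104 = 0.1849
Σp_1ᵢ² = 0.11² + 0.27² + 0.09² + 0.07² + 0.26² + 0.07² + 0.13² = 0.0121 + 0.0729 + 0.0081 + 0.0049 + 0.0676 + 0.0049 + 0.0169 = 0.1874
Σp_2ᵢ² = 0.25² + 0.12² + 0.10² + 0.02² + 0.39² + 0.04² + 0.08² = 0.0625 + 0.0144 + 0.0100 + 0.0004 + 0.1521 + 0.0016 + 0.0064 = 0.2474
O = 0.1849 / √(0.1874 × 0.2474) = 0.1849 / 0.21532 = 0.8587
O = 0.8587 > 0.5 → Yes.

Yes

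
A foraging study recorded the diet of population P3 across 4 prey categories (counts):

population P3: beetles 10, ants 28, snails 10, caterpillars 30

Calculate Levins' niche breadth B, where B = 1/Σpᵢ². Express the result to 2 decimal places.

Proportions for population P3 (n=78): 10/78=0.1282, 28/78=0.3590, 10/78=0.1282, 30/78=0.3846
Σpᵢ² = 0.1282² + 0.3590² + 0.1282² + 0.3846² = 0.016435 + 0.128881 + 0.016435 + 0.147917 = 0.309668
B = 1 / 0.309668 = 3.2293

3.23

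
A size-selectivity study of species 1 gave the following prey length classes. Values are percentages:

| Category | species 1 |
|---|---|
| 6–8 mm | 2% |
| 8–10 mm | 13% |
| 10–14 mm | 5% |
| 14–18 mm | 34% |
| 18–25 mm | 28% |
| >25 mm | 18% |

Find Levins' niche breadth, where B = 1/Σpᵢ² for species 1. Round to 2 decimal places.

Convert percentages to proportions (divide by 100).
Σpᵢ² = 0.02² + 0.13² + 0.05² + 0.34² + 0.28² + 0.18² = 0.0004 + 0.0169 + 0.0025 + 0.1156 + 0.0784 + 0.0324 = 0.2462
B = 1 / 0.2462 = 4.0617

4.06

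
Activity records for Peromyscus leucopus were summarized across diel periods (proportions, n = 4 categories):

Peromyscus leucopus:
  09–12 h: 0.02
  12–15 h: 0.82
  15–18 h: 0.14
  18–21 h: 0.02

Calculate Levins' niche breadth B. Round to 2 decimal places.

1.44

Σpᵢ² = 0.02² + 0.82² + 0.14² + 0.02² = 0.0004 + 0.6724 + 0.0196 + 0.0004 = 0.6928
B = 1 / 0.6928 = 1.4434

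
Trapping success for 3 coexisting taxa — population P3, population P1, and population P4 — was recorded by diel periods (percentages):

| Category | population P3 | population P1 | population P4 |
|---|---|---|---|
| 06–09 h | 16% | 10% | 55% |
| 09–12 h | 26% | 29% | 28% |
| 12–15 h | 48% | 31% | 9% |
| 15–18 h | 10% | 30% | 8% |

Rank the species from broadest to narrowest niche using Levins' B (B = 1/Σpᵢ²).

Convert percentages to proportions (divide by 100).
Σp_P3ᵢ² = 0.16² + 0.26² + 0.48² + 0.10² = 0.0256 + 0.0676 + 0.2304 + 0.0100 = 0.3336
B_P3 = 1 / 0.3336 = 2.9976
Σp_P1ᵢ² = 0.10² + 0.29² + 0.31² + 0.30² = 0.0100 + 0.0841 + 0.0961 + 0.0900 = 0.2802
B_P1 = 1 / 0.2802 = 3.5689
Σp_P4ᵢ² = 0.55² + 0.28² + 0.09² + 0.08² = 0.3025 + 0.0784 + 0.0081 + 0.0064 = 0.3954
B_P4 = 1 / 0.3954 = 2.5291
Ranking by B (broadest → narrowest): population P1 (3.57) > population P3 (3.00) > population P4 (2.53)

population P1 > population P3 > population P4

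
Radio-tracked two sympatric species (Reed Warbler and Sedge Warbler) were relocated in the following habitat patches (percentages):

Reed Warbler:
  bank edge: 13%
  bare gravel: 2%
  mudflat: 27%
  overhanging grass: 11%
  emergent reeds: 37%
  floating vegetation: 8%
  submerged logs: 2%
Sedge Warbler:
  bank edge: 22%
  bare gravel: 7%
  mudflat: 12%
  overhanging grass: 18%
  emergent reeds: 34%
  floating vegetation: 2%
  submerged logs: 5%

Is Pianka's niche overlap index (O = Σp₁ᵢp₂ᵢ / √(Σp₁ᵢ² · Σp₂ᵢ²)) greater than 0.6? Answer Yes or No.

Convert percentages to proportions (divide by 100).
Σ p₁ᵢp₂ᵢ = 0.0286 + 0.0014 + 0.0324 + 0.0198 + 0.1258 + 0.0016 + 0.0010 = 0.2106
Σp_1ᵢ² = 0.13² + 0.02² + 0.27² + 0.11² + 0.37² + 0.08² + 0.02² = 0.0169 + 0.0004 + 0.0729 + 0.0121 + 0.1369 + 0.0064 + 0.0004 = 0.2460
Σp_2ᵢ² = 0.22² + 0.07² + 0.12² + 0.18² + 0.34² + 0.02² + 0.05² = 0.0484 + 0.0049 + 0.0144 + 0.0324 + 0.1156 + 0.0004 + 0.0025 = 0.2186
O = 0.2106 / √(0.2460 × 0.2186) = 0.2106 / 0.23190 = 0.9082
O = 0.9082 > 0.6 → Yes.

Yes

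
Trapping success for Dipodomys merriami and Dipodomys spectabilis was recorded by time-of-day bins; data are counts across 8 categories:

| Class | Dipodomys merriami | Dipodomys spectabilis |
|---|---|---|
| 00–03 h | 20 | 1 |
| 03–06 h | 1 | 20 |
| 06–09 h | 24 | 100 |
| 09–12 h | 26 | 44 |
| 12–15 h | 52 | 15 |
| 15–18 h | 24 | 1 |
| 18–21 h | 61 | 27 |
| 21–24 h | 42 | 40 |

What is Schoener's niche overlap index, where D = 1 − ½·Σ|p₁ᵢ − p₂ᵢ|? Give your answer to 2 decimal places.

Proportions for Dipodomys merriami (n=250): 20/250=0.0800, 1/250=0.0040, 24/250=0.0960, 26/250=0.1040, 52/250=0.2080, 24/250=0.0960, 61/250=0.2440, 42/250=0.1680
Proportions for Dipodomys spectabilis (n=248): 1/248=0.0040, 20/248=0.0806, 100/248=0.4032, 44/248=0.1774, 15/248=0.0605, 1/248=0.0040, 27/248=0.1089, 40/248=0.1613
Σ|p₁ᵢ − p₂ᵢ| = 0.0760 + 0.0766 + 0.3072 + 0.0734 + 0.1475 + 0.0920 + 0.1351 + 0.0067 = 0.9145
D = 1 − ½ × 0.9145 = 1 − 0.45725 = 0.54275

0.54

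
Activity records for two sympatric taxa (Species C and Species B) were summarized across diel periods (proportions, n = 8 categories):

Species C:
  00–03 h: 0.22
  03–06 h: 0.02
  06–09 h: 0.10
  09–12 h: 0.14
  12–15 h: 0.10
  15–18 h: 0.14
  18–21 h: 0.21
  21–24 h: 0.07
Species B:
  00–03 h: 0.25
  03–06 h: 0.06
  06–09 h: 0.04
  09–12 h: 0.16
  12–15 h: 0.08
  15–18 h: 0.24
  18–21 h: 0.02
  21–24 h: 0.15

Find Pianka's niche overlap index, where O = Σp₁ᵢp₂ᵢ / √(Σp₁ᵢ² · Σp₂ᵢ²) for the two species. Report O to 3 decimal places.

0.826

Σ p₁ᵢp₂ᵢ = 0.0550 + 0.0012 + 0.0040 + 0.0224 + 0.0080 + 0.0336 + 0.0042 + 0.0105 = 0.1389
Σp_1ᵢ² = 0.22² + 0.02² + 0.10² + 0.14² + 0.10² + 0.14² + 0.21² + 0.07² = 0.0484 + 0.0004 + 0.0100 + 0.0196 + 0.0100 + 0.0196 + 0.0441 + 0.0049 = 0.1570
Σp_2ᵢ² = 0.25² + 0.06² + 0.04² + 0.16² + 0.08² + 0.24² + 0.02² + 0.15² = 0.0625 + 0.0036 + 0.0016 + 0.0256 + 0.0064 + 0.0576 + 0.0004 + 0.0225 = 0.1802
O = 0.1389 / √(0.1570 × 0.1802) = 0.1389 / 0.168200 = 0.82580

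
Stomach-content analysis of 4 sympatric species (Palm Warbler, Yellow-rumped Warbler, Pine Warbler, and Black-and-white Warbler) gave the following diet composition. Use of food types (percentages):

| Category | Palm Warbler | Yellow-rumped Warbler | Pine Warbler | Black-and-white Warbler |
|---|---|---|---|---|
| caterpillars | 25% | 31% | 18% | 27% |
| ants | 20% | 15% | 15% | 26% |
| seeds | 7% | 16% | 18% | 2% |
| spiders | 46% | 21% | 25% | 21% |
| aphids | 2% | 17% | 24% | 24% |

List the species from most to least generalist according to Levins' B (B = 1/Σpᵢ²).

Pine Warbler > Yellow-rumped Warbler > Black-and-white Warbler > Palm Warbler

Convert percentages to proportions (divide by 100).
Σp_Palmᵢ² = 0.25² + 0.20² + 0.07² + 0.46² + 0.02² = 0.0625 + 0.0400 + 0.0049 + 0.2116 + 0.0004 = 0.3194
B_Palm = 1 / 0.3194 = 3.1309
Σp_Yellᵢ² = 0.31² + 0.15² + 0.16² + 0.21² + 0.17² = 0.0961 + 0.0225 + 0.0256 + 0.0441 + 0.0289 = 0.2172
B_Yell = 1 / 0.2172 = 4.6041
Σp_Pineᵢ² = 0.18² + 0.15² + 0.18² + 0.25² + 0.24² = 0.0324 + 0.0225 + 0.0324 + 0.0625 + 0.0576 = 0.2074
B_Pine = 1 / 0.2074 = 4.8216
Σp_Blacᵢ² = 0.27² + 0.26² + 0.02² + 0.21² + 0.24² = 0.0729 + 0.0676 + 0.0004 + 0.0441 + 0.0576 = 0.2426
B_Blac = 1 / 0.2426 = 4.1220
Ranking by B (broadest → narrowest): Pine Warbler (4.82) > Yellow-rumped Warbler (4.60) > Black-and-white Warbler (4.12) > Palm Warbler (3.13)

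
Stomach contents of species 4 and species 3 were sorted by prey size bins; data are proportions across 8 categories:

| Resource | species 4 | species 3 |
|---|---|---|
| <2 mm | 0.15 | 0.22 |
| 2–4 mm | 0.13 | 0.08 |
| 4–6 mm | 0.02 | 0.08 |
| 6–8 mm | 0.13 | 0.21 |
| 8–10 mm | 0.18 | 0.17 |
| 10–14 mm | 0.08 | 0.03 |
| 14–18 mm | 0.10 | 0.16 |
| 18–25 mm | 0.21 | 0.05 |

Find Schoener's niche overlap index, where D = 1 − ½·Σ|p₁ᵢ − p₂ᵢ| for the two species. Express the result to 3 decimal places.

0.730

Σ|p₁ᵢ − p₂ᵢ| = 0.07 + 0.05 + 0.06 + 0.08 + 0.01 + 0.05 + 0.06 + 0.16 = 0.54
D = 1 − ½ × 0.54 = 1 − 0.270 = 0.73000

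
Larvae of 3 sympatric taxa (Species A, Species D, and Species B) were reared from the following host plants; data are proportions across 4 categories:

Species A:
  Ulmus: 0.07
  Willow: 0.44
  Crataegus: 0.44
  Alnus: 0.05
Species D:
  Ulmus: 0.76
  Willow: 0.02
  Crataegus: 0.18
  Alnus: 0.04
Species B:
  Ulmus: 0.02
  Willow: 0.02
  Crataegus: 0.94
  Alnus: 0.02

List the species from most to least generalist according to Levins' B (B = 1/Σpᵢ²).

Σp_Aᵢ² = 0.07² + 0.44² + 0.44² + 0.05² = 0.0049 + 0.1936 + 0.1936 + 0.0025 = 0.3946
B_A = 1 / 0.3946 = 2.5342
Σp_Dᵢ² = 0.76² + 0.02² + 0.18² + 0.04² = 0.5776 + 0.0004 + 0.0324 + 0.0016 = 0.6120
B_D = 1 / 0.6120 = 1.6340
Σp_Bᵢ² = 0.02² + 0.02² + 0.94² + 0.02² = 0.0004 + 0.0004 + 0.8836 + 0.0004 = 0.8848
B_B = 1 / 0.8848 = 1.1302
Ranking by B (broadest → narrowest): Species A (2.53) > Species D (1.63) > Species B (1.13)

Species A > Species D > Species B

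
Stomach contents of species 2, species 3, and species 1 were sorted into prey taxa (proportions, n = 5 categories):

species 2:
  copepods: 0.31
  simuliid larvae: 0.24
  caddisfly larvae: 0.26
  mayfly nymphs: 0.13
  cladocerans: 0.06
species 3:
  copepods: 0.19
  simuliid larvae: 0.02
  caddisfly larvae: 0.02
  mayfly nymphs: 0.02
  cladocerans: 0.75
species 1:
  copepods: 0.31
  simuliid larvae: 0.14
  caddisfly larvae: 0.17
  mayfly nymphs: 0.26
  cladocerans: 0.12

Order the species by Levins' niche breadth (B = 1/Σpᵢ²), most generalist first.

species 1 > species 2 > species 3

Σp_2ᵢ² = 0.31² + 0.24² + 0.26² + 0.13² + 0.06² = 0.0961 + 0.0576 + 0.0676 + 0.0169 + 0.0036 = 0.2418
B_2 = 1 / 0.2418 = 4.1356
Σp_3ᵢ² = 0.19² + 0.02² + 0.02² + 0.02² + 0.75² = 0.0361 + 0.0004 + 0.0004 + 0.0004 + 0.5625 = 0.5998
B_3 = 1 / 0.5998 = 1.6672
Σp_1ᵢ² = 0.31² + 0.14² + 0.17² + 0.26² + 0.12² = 0.0961 + 0.0196 + 0.0289 + 0.0676 + 0.0144 = 0.2266
B_1 = 1 / 0.2266 = 4.4131
Ranking by B (broadest → narrowest): species 1 (4.41) > species 2 (4.14) > species 3 (1.67)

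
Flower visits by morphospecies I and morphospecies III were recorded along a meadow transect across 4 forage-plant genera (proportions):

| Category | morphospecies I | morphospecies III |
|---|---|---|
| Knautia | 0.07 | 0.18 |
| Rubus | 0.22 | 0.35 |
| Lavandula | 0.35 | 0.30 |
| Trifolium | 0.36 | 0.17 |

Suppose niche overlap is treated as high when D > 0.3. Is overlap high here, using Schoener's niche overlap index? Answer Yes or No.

Yes

Σ|p₁ᵢ − p₂ᵢ| = 0.11 + 0.13 + 0.05 + 0.19 = 0.48
D = 1 − ½ × 0.48 = 1 − 0.240 = 0.7600
D = 0.7600 > 0.3 → Yes.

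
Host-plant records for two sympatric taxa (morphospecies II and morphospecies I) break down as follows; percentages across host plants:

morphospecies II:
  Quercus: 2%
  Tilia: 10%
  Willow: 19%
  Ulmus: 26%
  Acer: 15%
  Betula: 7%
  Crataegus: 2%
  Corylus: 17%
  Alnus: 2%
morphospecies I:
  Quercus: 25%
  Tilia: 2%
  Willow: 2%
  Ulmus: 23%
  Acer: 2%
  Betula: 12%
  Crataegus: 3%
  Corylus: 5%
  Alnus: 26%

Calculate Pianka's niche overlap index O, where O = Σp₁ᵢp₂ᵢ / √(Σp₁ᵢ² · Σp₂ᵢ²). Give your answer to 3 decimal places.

0.518

Convert percentages to proportions (divide by 100).
Σ p₁ᵢp₂ᵢ = 0.0050 + 0.0020 + 0.0038 + 0.0598 + 0.0030 + 0.0084 + 0.0006 + 0.0085 + 0.0052 = 0.0963
Σp_1ᵢ² = 0.02² + 0.10² + 0.19² + 0.26² + 0.15² + 0.07² + 0.02² + 0.17² + 0.02² = 0.0004 + 0.0100 + 0.0361 + 0.0676 + 0.0225 + 0.0049 + 0.0004 + 0.0289 + 0.0004 = 0.1712
Σp_2ᵢ² = 0.25² + 0.02² + 0.02² + 0.23² + 0.02² + 0.12² + 0.03² + 0.05² + 0.26² = 0.0625 + 0.0004 + 0.0004 + 0.0529 + 0.0004 + 0.0144 + 0.0009 + 0.0025 + 0.0676 = 0.2020
O = 0.0963 / √(0.1712 × 0.2020) = 0.0963 / 0.185963 = 0.51784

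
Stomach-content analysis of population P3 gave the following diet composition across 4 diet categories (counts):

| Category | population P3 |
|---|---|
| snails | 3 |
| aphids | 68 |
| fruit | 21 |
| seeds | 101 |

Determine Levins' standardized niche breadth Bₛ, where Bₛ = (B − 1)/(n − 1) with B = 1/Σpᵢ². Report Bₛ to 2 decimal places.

0.48

Proportions for population P3 (n=193): 3/193=0.0155, 68/193=0.3523, 21/193=0.1088, 101/193=0.5233
Σpᵢ² = 0.0155² + 0.3523² + 0.1088² + 0.5233² = 0.000240 + 0.124115 + 0.011837 + 0.273843 = 0.410035
B = 1 / 0.410035 = 2.4388
Bₛ = (B − 1)/(n − 1) = (2.4388 − 1)/(4 − 1) = 1.4388/3 = 0.4796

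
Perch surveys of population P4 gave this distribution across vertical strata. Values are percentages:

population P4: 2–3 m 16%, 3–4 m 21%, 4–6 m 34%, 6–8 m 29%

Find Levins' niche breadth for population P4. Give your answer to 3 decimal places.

3.712

Convert percentages to proportions (divide by 100).
Σpᵢ² = 0.16² + 0.21² + 0.34² + 0.29² = 0.0256 + 0.0441 + 0.1156 + 0.0841 = 0.2694
B = 1 / 0.2694 = 3.71195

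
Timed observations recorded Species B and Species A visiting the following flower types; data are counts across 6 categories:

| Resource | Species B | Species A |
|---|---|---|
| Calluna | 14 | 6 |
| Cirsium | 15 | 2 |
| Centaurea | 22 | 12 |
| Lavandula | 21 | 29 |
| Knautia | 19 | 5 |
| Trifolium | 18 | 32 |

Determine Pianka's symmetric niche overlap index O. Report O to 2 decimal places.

Proportions for Species B (n=109): 14/109=0.1284, 15/109=0.1376, 22/109=0.2018, 21/109=0.1927, 19/109=0.1743, 18/109=0.1651
Proportions for Species A (n=86): 6/86=0.0698, 2/86=0.0233, 12/86=0.1395, 29/86=0.3372, 5/86=0.0581, 32/86=0.3721
Σ p₁ᵢp₂ᵢ = 0.008962 + 0.003206 + 0.028151 + 0.064978 + 0.010127 + 0.061434 = 0.176858
Σp_1ᵢ² = 0.1284² + 0.1376² + 0.2018² + 0.1927² + 0.1743² + 0.1651² = 0.016487 + 0.018934 + 0.040723 + 0.037133 + 0.030380 + 0.027258 = 0.170915
Σp_2ᵢ² = 0.0698² + 0.0233² + 0.1395² + 0.3372² + 0.0581² + 0.3721² = 0.004872 + 0.000543 + 0.019460 + 0.113704 + 0.003376 + 0.138458 = 0.280413
O = 0.176858 / √(0.170915 × 0.280413) = 0.176858 / 0.2189219 = 0.8079

0.81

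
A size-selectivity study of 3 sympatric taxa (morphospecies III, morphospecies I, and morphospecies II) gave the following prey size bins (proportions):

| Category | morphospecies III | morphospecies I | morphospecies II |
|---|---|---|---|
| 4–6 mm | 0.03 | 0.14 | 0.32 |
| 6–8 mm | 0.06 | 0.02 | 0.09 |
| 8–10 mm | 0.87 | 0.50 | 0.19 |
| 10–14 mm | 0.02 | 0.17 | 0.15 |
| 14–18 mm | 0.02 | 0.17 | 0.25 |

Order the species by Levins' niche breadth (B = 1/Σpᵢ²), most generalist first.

morphospecies II > morphospecies I > morphospecies III

Σp_IIIᵢ² = 0.03² + 0.06² + 0.87² + 0.02² + 0.02² = 0.0009 + 0.0036 + 0.7569 + 0.0004 + 0.0004 = 0.7622
B_III = 1 / 0.7622 = 1.3120
Σp_Iᵢ² = 0.14² + 0.02² + 0.50² + 0.17² + 0.17² = 0.0196 + 0.0004 + 0.2500 + 0.0289 + 0.0289 = 0.3278
B_I = 1 / 0.3278 = 3.0506
Σp_IIᵢ² = 0.32² + 0.09² + 0.19² + 0.15² + 0.25² = 0.1024 + 0.0081 + 0.0361 + 0.0225 + 0.0625 = 0.2316
B_II = 1 / 0.2316 = 4.3178
Ranking by B (broadest → narrowest): morphospecies II (4.32) > morphospecies I (3.05) > morphospecies III (1.31)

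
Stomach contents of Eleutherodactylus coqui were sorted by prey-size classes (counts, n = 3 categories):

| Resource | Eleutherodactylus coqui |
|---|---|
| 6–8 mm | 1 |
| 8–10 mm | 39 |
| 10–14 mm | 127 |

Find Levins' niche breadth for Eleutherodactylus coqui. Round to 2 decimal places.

1.58

Proportions for Eleutherodactylus coqui (n=167): 1/167=0.0060, 39/167=0.2335, 127/167=0.7605
Σpᵢ² = 0.0060² + 0.2335² + 0.7605² = 0.000036 + 0.054522 + 0.578360 = 0.632918
B = 1 / 0.632918 = 1.5800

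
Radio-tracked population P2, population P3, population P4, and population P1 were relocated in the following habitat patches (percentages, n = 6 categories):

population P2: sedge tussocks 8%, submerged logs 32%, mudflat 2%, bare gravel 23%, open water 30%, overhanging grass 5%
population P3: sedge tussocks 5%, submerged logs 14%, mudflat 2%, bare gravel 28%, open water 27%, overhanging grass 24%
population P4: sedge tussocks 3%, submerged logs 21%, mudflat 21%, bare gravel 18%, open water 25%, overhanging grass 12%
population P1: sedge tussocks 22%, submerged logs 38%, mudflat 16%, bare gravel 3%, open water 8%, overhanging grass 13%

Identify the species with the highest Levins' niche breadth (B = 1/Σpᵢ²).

Convert percentages to proportions (divide by 100).
Σp_P2ᵢ² = 0.08² + 0.32² + 0.02² + 0.23² + 0.30² + 0.05² = 0.0064 + 0.1024 + 0.0004 + 0.0529 + 0.0900 + 0.0025 = 0.2546
B_P2 = 1 / 0.2546 = 3.9277
Σp_P3ᵢ² = 0.05² + 0.14² + 0.02² + 0.28² + 0.27² + 0.24² = 0.0025 + 0.0196 + 0.0004 + 0.0784 + 0.0729 + 0.0576 = 0.2314
B_P3 = 1 / 0.2314 = 4.3215
Σp_P4ᵢ² = 0.03² + 0.21² + 0.21² + 0.18² + 0.25² + 0.12² = 0.0009 + 0.0441 + 0.0441 + 0.0324 + 0.0625 + 0.0144 = 0.1984
B_P4 = 1 / 0.1984 = 5.0403
Σp_P1ᵢ² = 0.22² + 0.38² + 0.16² + 0.03² + 0.08² + 0.13² = 0.0484 + 0.1444 + 0.0256 + 0.0009 + 0.0064 + 0.0169 = 0.2426
B_P1 = 1 / 0.2426 = 4.1220
Highest B → broadest niche (most generalist): population P4 (B = 5.04).

population P4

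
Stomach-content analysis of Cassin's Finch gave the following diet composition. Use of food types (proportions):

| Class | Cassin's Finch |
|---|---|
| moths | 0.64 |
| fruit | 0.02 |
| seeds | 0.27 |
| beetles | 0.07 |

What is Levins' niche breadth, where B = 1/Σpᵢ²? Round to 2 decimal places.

Σpᵢ² = 0.64² + 0.02² + 0.27² + 0.07² = 0.4096 + 0.0004 + 0.0729 + 0.0049 = 0.4878
B = 1 / 0.4878 = 2.0500

2.05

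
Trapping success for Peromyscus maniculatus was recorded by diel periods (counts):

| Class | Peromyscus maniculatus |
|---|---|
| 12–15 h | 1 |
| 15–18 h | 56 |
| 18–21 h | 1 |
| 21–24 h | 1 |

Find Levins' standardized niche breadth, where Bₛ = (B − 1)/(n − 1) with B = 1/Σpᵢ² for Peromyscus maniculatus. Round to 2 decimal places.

Proportions for Peromyscus maniculatus (n=59): 1/59=0.0169, 56/59=0.9492, 1/59=0.0169, 1/59=0.0169
Σpᵢ² = 0.0169² + 0.9492² + 0.0169² + 0.0169² = 0.000286 + 0.900981 + 0.000286 + 0.000286 = 0.901839
B = 1 / 0.901839 = 1.1088
Bₛ = (B − 1)/(n − 1) = (1.1088 − 1)/(4 − 1) = 0.1088/3 = 0.0363

0.04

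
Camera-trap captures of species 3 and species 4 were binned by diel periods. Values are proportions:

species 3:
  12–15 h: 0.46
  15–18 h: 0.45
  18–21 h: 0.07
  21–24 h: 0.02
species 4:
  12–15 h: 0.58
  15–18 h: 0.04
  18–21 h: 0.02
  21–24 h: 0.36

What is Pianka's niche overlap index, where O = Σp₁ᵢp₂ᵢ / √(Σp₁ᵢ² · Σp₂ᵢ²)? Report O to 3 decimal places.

Σ p₁ᵢp₂ᵢ = 0.2668 + 0.0180 + 0.0014 + 0.0072 = 0.2934
Σp_1ᵢ² = 0.46² + 0.45² + 0.07² + 0.02² = 0.2116 + 0.2025 + 0.0049 + 0.0004 = 0.4194
Σp_2ᵢ² = 0.58² + 0.04² + 0.02² + 0.36² = 0.3364 + 0.0016 + 0.0004 + 0.1296 = 0.4680
O = 0.2934 / √(0.4194 × 0.4680) = 0.2934 / 0.443034 = 0.66225

0.662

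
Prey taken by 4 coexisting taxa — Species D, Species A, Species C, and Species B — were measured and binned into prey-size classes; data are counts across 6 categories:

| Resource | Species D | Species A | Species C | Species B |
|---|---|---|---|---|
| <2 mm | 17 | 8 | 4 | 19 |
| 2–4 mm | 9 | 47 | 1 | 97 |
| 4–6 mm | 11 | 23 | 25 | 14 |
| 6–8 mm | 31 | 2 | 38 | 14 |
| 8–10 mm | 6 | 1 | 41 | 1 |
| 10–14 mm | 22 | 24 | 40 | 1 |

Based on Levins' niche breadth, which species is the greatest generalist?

Species D

Proportions for Species D (n=96): 17/96=0.1771, 9/96=0.0938, 11/96=0.1146, 31/96=0.3229, 6/96=0.0625, 22/96=0.2292
Proportions for Species A (n=105): 8/105=0.0762, 47/105=0.4476, 23/105=0.2190, 2/105=0.0190, 1/105=0.0095, 24/105=0.2286
Proportions for Species C (n=149): 4/149=0.0268, 1/149=0.0067, 25/149=0.1678, 38/149=0.2550, 41/149=0.2752, 40/149=0.2685
Proportions for Species B (n=146): 19/146=0.1301, 97/146=0.6644, 14/146=0.0959, 14/146=0.0959, 1/146=0.0068, 1/146=0.0068
Σp_Dᵢ² = 0.1771² + 0.0938² + 0.1146² + 0.3229² + 0.0625² + 0.2292² = 0.031364 + 0.008798 + 0.013133 + 0.104264 + 0.003906 + 0.052533 = 0.213998
B_D = 1 / 0.213998 = 4.6729
Σp_Aᵢ² = 0.0762² + 0.4476² + 0.2190² + 0.0190² + 0.0095² + 0.2286² = 0.005806 + 0.200346 + 0.047961 + 0.000361 + 0.000090 + 0.052258 = 0.306822
B_A = 1 / 0.306822 = 3.2592
Σp_Cᵢ² = 0.0268² + 0.0067² + 0.1678² + 0.2550² + 0.2752² + 0.2685² = 0.000718 + 0.000045 + 0.028157 + 0.065025 + 0.075735 + 0.072092 = 0.241772
B_C = 1 / 0.241772 = 4.1361
Σp_Bᵢ² = 0.1301² + 0.6644² + 0.0959² + 0.0959² + 0.0068² + 0.0068² = 0.016926 + 0.441427 + 0.009197 + 0.009197 + 0.000046 + 0.000046 = 0.476839
B_B = 1 / 0.476839 = 2.0971
Highest B → broadest niche (most generalist): Species D (B = 4.67).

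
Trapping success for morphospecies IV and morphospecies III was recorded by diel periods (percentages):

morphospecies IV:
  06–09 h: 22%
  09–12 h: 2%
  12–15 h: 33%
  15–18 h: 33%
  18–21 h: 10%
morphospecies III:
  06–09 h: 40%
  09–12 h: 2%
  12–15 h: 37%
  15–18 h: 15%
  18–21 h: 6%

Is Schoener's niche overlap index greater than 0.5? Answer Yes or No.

Yes

Convert percentages to proportions (divide by 100).
Σ|p₁ᵢ − p₂ᵢ| = 0.18 + 0.00 + 0.04 + 0.18 + 0.04 = 0.44
D = 1 − ½ × 0.44 = 1 − 0.220 = 0.7800
D = 0.7800 > 0.5 → Yes.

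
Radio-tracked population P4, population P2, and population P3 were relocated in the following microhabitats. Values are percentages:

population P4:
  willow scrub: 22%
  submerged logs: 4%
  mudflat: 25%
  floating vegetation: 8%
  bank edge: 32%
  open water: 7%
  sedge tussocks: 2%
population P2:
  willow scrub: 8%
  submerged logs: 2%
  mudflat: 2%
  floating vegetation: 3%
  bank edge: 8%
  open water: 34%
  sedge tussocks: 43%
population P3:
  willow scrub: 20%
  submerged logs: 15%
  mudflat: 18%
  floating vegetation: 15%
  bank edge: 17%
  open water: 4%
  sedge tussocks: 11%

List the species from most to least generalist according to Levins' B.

Convert percentages to proportions (divide by 100).
Σp_P4ᵢ² = 0.22² + 0.04² + 0.25² + 0.08² + 0.32² + 0.07² + 0.02² = 0.0484 + 0.0016 + 0.0625 + 0.0064 + 0.1024 + 0.0049 + 0.0004 = 0.2266
B_P4 = 1 / 0.2266 = 4.4131
Σp_P2ᵢ² = 0.08² + 0.02² + 0.02² + 0.03² + 0.08² + 0.34² + 0.43² = 0.0064 + 0.0004 + 0.0004 + 0.0009 + 0.0064 + 0.1156 + 0.1849 = 0.3150
B_P2 = 1 / 0.3150 = 3.1746
Σp_P3ᵢ² = 0.20² + 0.15² + 0.18² + 0.15² + 0.17² + 0.04² + 0.11² = 0.0400 + 0.0225 + 0.0324 + 0.0225 + 0.0289 + 0.0016 + 0.0121 = 0.1600
B_P3 = 1 / 0.1600 = 6.2500
Ranking by B (broadest → narrowest): population P3 (6.25) > population P4 (4.41) > population P2 (3.17)

population P3 > population P4 > population P2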